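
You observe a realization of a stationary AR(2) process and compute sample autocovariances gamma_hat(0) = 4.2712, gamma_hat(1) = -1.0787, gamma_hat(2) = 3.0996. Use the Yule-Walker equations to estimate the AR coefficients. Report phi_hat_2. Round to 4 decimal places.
\hat\phi_{2} = 0.7070

The Yule-Walker equations for an AR(p) process read, in matrix form,
  Gamma_p phi = r_p,   with   (Gamma_p)_{ij} = gamma(|i - j|),
                       (r_p)_i = gamma(i),   i,j = 1..p.
Substitute the sample gammas (Toeplitz matrix and right-hand side of size 2):
  Gamma_p = [[4.2712, -1.0787], [-1.0787, 4.2712]]
  r_p     = [-1.0787, 3.0996]
Written out:
  4.2712 phi_1 - 1.0787 phi_2 = -1.0787
  -1.0787 phi_1 + 4.2712 phi_2 = 3.0996
Solve by Cramer's rule:
  det = gamma(0)^2 - gamma(1)^2 = (4.2712)^2 - (-1.0787)^2 = 18.24314944 - 1.16359369 = 17.07955575
  phi_hat_1 = [gamma(1) gamma(0) - gamma(1) gamma(2)] / det = [(-1.0787)(4.2712) - (-1.0787)(3.0996)] / 17.07955575 = -1.26380492 / 17.07955575 = -0.074
  phi_hat_2 = [gamma(0) gamma(2) - gamma(1)^2] / det = [(4.2712)(3.0996) - (-1.0787)^2] / 17.07955575 = 12.07541783 / 17.07955575 = 0.707
So phi_hat = [-0.0740, 0.7070].
Therefore phi_hat_2 = 0.7070.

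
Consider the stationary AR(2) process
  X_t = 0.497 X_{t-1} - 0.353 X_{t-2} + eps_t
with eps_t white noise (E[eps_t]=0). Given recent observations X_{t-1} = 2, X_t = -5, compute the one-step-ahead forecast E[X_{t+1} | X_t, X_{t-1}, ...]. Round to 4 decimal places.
E[X_{t+1} \mid \mathcal F_t] = -3.1910

For an AR(p) model X_t = c + sum_i phi_i X_{t-i} + eps_t, the
one-step-ahead conditional mean is
  E[X_{t+1} | X_t, ...] = c + sum_i phi_i X_{t+1-i}.
Substitute known values:
  E[X_{t+1} | ...] = (0.497) * (-5) + (-0.353) * (2)
                   = -3.1910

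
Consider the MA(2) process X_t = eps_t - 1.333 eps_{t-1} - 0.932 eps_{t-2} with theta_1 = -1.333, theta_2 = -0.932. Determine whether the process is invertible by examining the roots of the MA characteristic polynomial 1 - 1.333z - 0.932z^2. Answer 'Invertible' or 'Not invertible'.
\text{Not invertible}

The MA(q) characteristic polynomial is P(z) = 1 - 1.333z - 0.932z^2.
Invertibility requires all roots to lie outside the unit circle, i.e. |z| > 1 for every root.
Set 1 + (-1.333) z + (-0.932) z^2 = 0, i.e. a z^2 + b z + c = 0 with a = -0.932, b = -1.333, c = 1.
Discriminant D = b^2 - 4ac = (-1.333)^2 - 4*(-0.932)*1 = 1.776889 - (-3.728) = 5.504889.
D >= 0, so the roots are real: z = (-b +/- sqrt(D)) / (2a) = (1.333 +/- 2.34625) / (-1.864).
  z_1 = (1.333 + 2.34625) / (-1.864) = -1.9738,   |z_1| = 1.9738.
  z_2 = (1.333 - 2.34625) / (-1.864) = 0.5436,   |z_2| = 0.5436.
Moduli of all roots: 1.9738, 0.5436.
All moduli strictly greater than 1? No.
Verdict: Not invertible.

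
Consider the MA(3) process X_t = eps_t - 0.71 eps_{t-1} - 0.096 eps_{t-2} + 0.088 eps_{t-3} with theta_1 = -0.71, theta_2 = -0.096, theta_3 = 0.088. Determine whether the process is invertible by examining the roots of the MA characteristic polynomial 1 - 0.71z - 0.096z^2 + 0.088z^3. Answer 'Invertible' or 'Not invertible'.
\text{Invertible}

The MA(q) characteristic polynomial is P(z) = 1 - 0.71z - 0.096z^2 + 0.088z^3.
Invertibility requires all roots to lie outside the unit circle, i.e. |z| > 1 for every root.
Degree 3: look for a simple real root z0 first, then factor out (1 - z/z0) and solve the remaining quadratic.
Testing z0 = 2.5: P(2.5) = 1 + (-0.71)(2.5) + (-0.096)(2.5)^2 + (0.088)(2.5)^3
  = 1 + (-1.775) + (-0.6) + (1.375) = 0.  So z_0 = 2.5 is a root, |z_0| = 2.5.
Divide out the factor (1 - 0.4 z) = (1 - z/z0) (since 1/z0 = 0.4):
  P(z) = (1 - 0.4 z)(1 + (-0.31) z + (-0.22) z^2)
  [check: z-coef -0.31 - (0.4) = -0.71; z^2-coef -0.22 - (0.4)(-0.31) = -0.096; z^3-coef -(0.4)(-0.22) = 0.088.]
Remaining roots from the quadratic factor 1 + (-0.31) z + (-0.22) z^2:
  Set 1 + (-0.31) z + (-0.22) z^2 = 0, i.e. a z^2 + b z + c = 0 with a = -0.22, b = -0.31, c = 1.
  Discriminant D = b^2 - 4ac = (-0.31)^2 - 4*(-0.22)*1 = 0.0961 - (-0.88) = 0.9761.
  D >= 0, so the roots are real: z = (-b +/- sqrt(D)) / (2a) = (0.31 +/- 0.987978) / (-0.44).
    z_1 = (0.31 + 0.987978) / (-0.44) = -2.9499,   |z_1| = 2.9499.
    z_2 = (0.31 - 0.987978) / (-0.44) = 1.5409,   |z_2| = 1.5409.
Moduli of all roots: 2.5000, 2.9499, 1.5409.
All moduli strictly greater than 1? Yes.
Verdict: Invertible.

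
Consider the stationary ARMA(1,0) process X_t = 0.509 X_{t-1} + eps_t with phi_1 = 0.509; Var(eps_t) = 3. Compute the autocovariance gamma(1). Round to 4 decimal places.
\gamma(1) = 2.0610

Multiply the model equation by X_{t-k} and take expectations. With theta_0 = psi_0 = 1 and psi_j the MA(infinity) weights, this gives
  gamma(k) - sum_i phi_i gamma(k-i) = c_k,
  c_k = sigma^2 * sum_{j=k..q} theta_j psi_{j-k}   (c_k = 0 for k > q),
using gamma(-m) = gamma(m).
Pure AR (q = 0): c_0 = sigma^2 = 3, c_k = 0 for k >= 1.
Equations for k = 0 and k = 1 (AR order 1):
  gamma(0) = phi_1 gamma(1) + c_0
  gamma(1) = phi_1 gamma(0) + c_1
Substituting the second into the first: gamma(0) (1 - phi_1^2) = c_0 + phi_1 c_1, so
  gamma(0) = c_0 / (1 - phi_1^2) = 3 / (1 - (0.509)^2) = 3 / 0.740919 = 4.049026.
  gamma(1) = phi_1 gamma(0) = (0.509)(4.049026) = 2.060954.
Therefore gamma(1) = 2.0610 (to 4 decimal places).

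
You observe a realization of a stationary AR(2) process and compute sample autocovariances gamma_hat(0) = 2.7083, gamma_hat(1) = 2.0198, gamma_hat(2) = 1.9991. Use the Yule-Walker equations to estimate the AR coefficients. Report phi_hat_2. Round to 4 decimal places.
\hat\phi_{2} = 0.4100

The Yule-Walker equations for an AR(p) process read, in matrix form,
  Gamma_p phi = r_p,   with   (Gamma_p)_{ij} = gamma(|i - j|),
                       (r_p)_i = gamma(i),   i,j = 1..p.
Substitute the sample gammas (Toeplitz matrix and right-hand side of size 2):
  Gamma_p = [[2.7083, 2.0198], [2.0198, 2.7083]]
  r_p     = [2.0198, 1.9991]
Written out:
  2.7083 phi_1 + 2.0198 phi_2 = 2.0198
  2.0198 phi_1 + 2.7083 phi_2 = 1.9991
Solve by Cramer's rule:
  det = gamma(0)^2 - gamma(1)^2 = (2.7083)^2 - (2.0198)^2 = 7.33488889 - 4.07959204 = 3.25529685
  phi_hat_1 = [gamma(1) gamma(0) - gamma(1) gamma(2)] / det = [(2.0198)(2.7083) - (2.0198)(1.9991)] / 3.25529685 = 1.43244216 / 3.25529685 = 0.44
  phi_hat_2 = [gamma(0) gamma(2) - gamma(1)^2] / det = [(2.7083)(1.9991) - (2.0198)^2] / 3.25529685 = 1.33457049 / 3.25529685 = 0.41
So phi_hat = [0.4400, 0.4100].
Therefore phi_hat_2 = 0.4100.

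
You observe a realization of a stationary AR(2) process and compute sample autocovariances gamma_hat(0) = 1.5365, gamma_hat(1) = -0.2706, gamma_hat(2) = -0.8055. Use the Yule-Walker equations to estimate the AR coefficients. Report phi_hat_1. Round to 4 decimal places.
\hat\phi_{1} = -0.2770

The Yule-Walker equations for an AR(p) process read, in matrix form,
  Gamma_p phi = r_p,   with   (Gamma_p)_{ij} = gamma(|i - j|),
                       (r_p)_i = gamma(i),   i,j = 1..p.
Substitute the sample gammas (Toeplitz matrix and right-hand side of size 2):
  Gamma_p = [[1.5365, -0.2706], [-0.2706, 1.5365]]
  r_p     = [-0.2706, -0.8055]
Written out:
  1.5365 phi_1 - 0.2706 phi_2 = -0.2706
  -0.2706 phi_1 + 1.5365 phi_2 = -0.8055
Solve by Cramer's rule:
  det = gamma(0)^2 - gamma(1)^2 = (1.5365)^2 - (-0.2706)^2 = 2.36083225 - 0.07322436 = 2.28760789
  phi_hat_1 = [gamma(1) gamma(0) - gamma(1) gamma(2)] / det = [(-0.2706)(1.5365) - (-0.2706)(-0.8055)] / 2.28760789 = -0.6337452 / 2.28760789 = -0.277
  phi_hat_2 = [gamma(0) gamma(2) - gamma(1)^2] / det = [(1.5365)(-0.8055) - (-0.2706)^2] / 2.28760789 = -1.31087511 / 2.28760789 = -0.573
So phi_hat = [-0.2770, -0.5730].
Therefore phi_hat_1 = -0.2770.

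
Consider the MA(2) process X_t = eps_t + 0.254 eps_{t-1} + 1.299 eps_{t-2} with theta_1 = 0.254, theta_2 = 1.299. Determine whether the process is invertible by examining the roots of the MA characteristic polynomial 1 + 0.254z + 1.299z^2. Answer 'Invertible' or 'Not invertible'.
\text{Not invertible}

The MA(q) characteristic polynomial is P(z) = 1 + 0.254z + 1.299z^2.
Invertibility requires all roots to lie outside the unit circle, i.e. |z| > 1 for every root.
Set 1 + (0.254) z + (1.299) z^2 = 0, i.e. a z^2 + b z + c = 0 with a = 1.299, b = 0.254, c = 1.
Discriminant D = b^2 - 4ac = (0.254)^2 - 4*(1.299)*1 = 0.064516 - (5.196) = -5.131484.
D < 0, so the roots are the complex-conjugate pair z = (-b +/- i sqrt(-D)) / (2a) = -0.0978 +/- 0.8719i.
For a conjugate pair |z|^2 = z * conj(z) = (product of roots) = c/a = 1/(1.299) = 0.769823, so |z| = sqrt(0.769823) = 0.8774 for both roots.
Moduli of all roots: 0.8774, 0.8774.
All moduli strictly greater than 1? No.
Verdict: Not invertible.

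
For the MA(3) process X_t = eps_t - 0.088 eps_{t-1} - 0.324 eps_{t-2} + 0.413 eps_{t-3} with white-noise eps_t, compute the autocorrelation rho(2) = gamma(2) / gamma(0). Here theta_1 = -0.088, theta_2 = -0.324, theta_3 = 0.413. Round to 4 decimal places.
\rho(2) = -0.2808

For an MA(q) process with theta_0 = 1, the autocovariance is
  gamma(k) = sigma^2 * sum_{i=0..q-k} theta_i * theta_{i+k},
and rho(k) = gamma(k) / gamma(0). Sigma^2 cancels.
  numerator   = (1)*(-0.324) + (-0.088)*(0.413) = -0.360344.
  denominator = (1)^2 + (-0.088)^2 + (-0.324)^2 + (0.413)^2 = 1.283289.
  rho(2) = -0.360344 / 1.283289 = -0.2808.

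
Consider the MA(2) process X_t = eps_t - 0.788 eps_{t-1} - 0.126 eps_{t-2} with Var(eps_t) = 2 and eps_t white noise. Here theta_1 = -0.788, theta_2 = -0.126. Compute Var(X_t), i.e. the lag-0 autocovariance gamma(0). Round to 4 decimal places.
\gamma(0) = 3.2736

For an MA(q) process X_t = eps_t + sum_i theta_i eps_{t-i} with
Var(eps_t) = sigma^2, the variance is
  gamma(0) = sigma^2 * (1 + sum_i theta_i^2).
  sum_i theta_i^2 = (-0.788)^2 + (-0.126)^2 = 0.620944 + 0.015876 = 0.63682.
  gamma(0) = 2 * (1 + 0.63682) = 2 * 1.63682 = 3.27364, which rounds to 3.2736.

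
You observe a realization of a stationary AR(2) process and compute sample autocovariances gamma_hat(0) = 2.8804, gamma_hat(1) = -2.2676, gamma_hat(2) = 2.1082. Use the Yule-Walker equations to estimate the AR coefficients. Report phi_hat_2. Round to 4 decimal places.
\hat\phi_{2} = 0.2949

The Yule-Walker equations for an AR(p) process read, in matrix form,
  Gamma_p phi = r_p,   with   (Gamma_p)_{ij} = gamma(|i - j|),
                       (r_p)_i = gamma(i),   i,j = 1..p.
Substitute the sample gammas (Toeplitz matrix and right-hand side of size 2):
  Gamma_p = [[2.8804, -2.2676], [-2.2676, 2.8804]]
  r_p     = [-2.2676, 2.1082]
Written out:
  2.8804 phi_1 - 2.2676 phi_2 = -2.2676
  -2.2676 phi_1 + 2.8804 phi_2 = 2.1082
Solve by Cramer's rule:
  det = gamma(0)^2 - gamma(1)^2 = (2.8804)^2 - (-2.2676)^2 = 8.29670416 - 5.14200976 = 3.1546944
  phi_hat_1 = [gamma(1) gamma(0) - gamma(1) gamma(2)] / det = [(-2.2676)(2.8804) - (-2.2676)(2.1082)] / 3.1546944 = -1.75104072 / 3.1546944 = -0.5551
  phi_hat_2 = [gamma(0) gamma(2) - gamma(1)^2] / det = [(2.8804)(2.1082) - (-2.2676)^2] / 3.1546944 = 0.93044952 / 3.1546944 = 0.2949
So phi_hat = [-0.5551, 0.2949].
Therefore phi_hat_2 = 0.2949.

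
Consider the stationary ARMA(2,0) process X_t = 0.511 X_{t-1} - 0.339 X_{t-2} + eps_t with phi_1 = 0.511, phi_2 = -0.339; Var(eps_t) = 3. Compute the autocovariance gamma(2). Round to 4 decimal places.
\gamma(2) = -0.5712

Multiply the model equation by X_{t-k} and take expectations. With theta_0 = psi_0 = 1 and psi_j the MA(infinity) weights, this gives
  gamma(k) - sum_i phi_i gamma(k-i) = c_k,
  c_k = sigma^2 * sum_{j=k..q} theta_j psi_{j-k}   (c_k = 0 for k > q),
using gamma(-m) = gamma(m).
Pure AR (q = 0): c_0 = sigma^2 = 3, c_k = 0 for k >= 1.
Equations for k = 0, 1, 2 (AR order 2, c_2 = 0):
  (E0) gamma(0) = phi_1 gamma(1) + phi_2 gamma(2) + c_0
  (E1) gamma(1) = phi_1 gamma(0) + phi_2 gamma(1) + c_1
  (E2) gamma(2) = phi_1 gamma(1) + phi_2 gamma(0)
From (E1): gamma(1) = A gamma(0) + B with
  A = phi_1 / (1 - phi_2) = 0.511 / 1.339 = 0.381628,   B = c_1 / (1 - phi_2) = 0 / 1.339 = 0.
Insert (E2) into (E0): gamma(0) (1 - phi_2^2) = phi_1 (1 + phi_2) gamma(1) + c_0.
  phi_1 (1 + phi_2) = (0.511)(0.661) = 0.337771,   1 - phi_2^2 = 0.885079.
Replace gamma(1) by A gamma(0) + B and collect gamma(0):
  gamma(0) [0.885079 - (0.337771)(0.381628)] = c_0 = 3
  gamma(0) * 0.756176 = 3
  gamma(0) = 3 / 0.756176 = 3.96733.
  gamma(1) = A gamma(0) = (0.381628)(3.96733) = 1.514044.
  gamma(2) = phi_1 gamma(1) + phi_2 gamma(0) = (0.511)(1.514044) + (-0.339)(3.96733) = -0.571248.
Therefore gamma(2) = -0.5712 (to 4 decimal places).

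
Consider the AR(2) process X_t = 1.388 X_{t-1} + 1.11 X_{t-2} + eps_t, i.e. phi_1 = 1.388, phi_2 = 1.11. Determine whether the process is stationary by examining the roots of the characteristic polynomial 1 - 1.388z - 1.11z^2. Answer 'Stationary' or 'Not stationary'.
\text{Not stationary}

The AR(p) characteristic polynomial is P(z) = 1 - 1.388z - 1.11z^2.
Stationarity requires all roots to lie outside the unit circle, i.e. |z| > 1 for every root.
Set 1 + (-1.388) z + (-1.11) z^2 = 0, i.e. a z^2 + b z + c = 0 with a = -1.11, b = -1.388, c = 1.
Discriminant D = b^2 - 4ac = (-1.388)^2 - 4*(-1.11)*1 = 1.926544 - (-4.44) = 6.366544.
D >= 0, so the roots are real: z = (-b +/- sqrt(D)) / (2a) = (1.388 +/- 2.523201) / (-2.22).
  z_1 = (1.388 + 2.523201) / (-2.22) = -1.7618,   |z_1| = 1.7618.
  z_2 = (1.388 - 2.523201) / (-2.22) = 0.5114,   |z_2| = 0.5114.
Moduli of all roots: 1.7618, 0.5114.
All moduli strictly greater than 1? No.
Verdict: Not stationary.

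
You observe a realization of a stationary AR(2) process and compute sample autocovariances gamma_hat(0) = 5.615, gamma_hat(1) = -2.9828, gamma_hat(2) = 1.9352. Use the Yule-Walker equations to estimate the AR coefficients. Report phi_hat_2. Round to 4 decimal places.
\hat\phi_{2} = 0.0870

The Yule-Walker equations for an AR(p) process read, in matrix form,
  Gamma_p phi = r_p,   with   (Gamma_p)_{ij} = gamma(|i - j|),
                       (r_p)_i = gamma(i),   i,j = 1..p.
Substitute the sample gammas (Toeplitz matrix and right-hand side of size 2):
  Gamma_p = [[5.615, -2.9828], [-2.9828, 5.615]]
  r_p     = [-2.9828, 1.9352]
Written out:
  5.615 phi_1 - 2.9828 phi_2 = -2.9828
  -2.9828 phi_1 + 5.615 phi_2 = 1.9352
Solve by Cramer's rule:
  det = gamma(0)^2 - gamma(1)^2 = (5.615)^2 - (-2.9828)^2 = 31.528225 - 8.89709584 = 22.63112916
  phi_hat_1 = [gamma(1) gamma(0) - gamma(1) gamma(2)] / det = [(-2.9828)(5.615) - (-2.9828)(1.9352)] / 22.63112916 = -10.97610744 / 22.63112916 = -0.485
  phi_hat_2 = [gamma(0) gamma(2) - gamma(1)^2] / det = [(5.615)(1.9352) - (-2.9828)^2] / 22.63112916 = 1.96905216 / 22.63112916 = 0.087
So phi_hat = [-0.4850, 0.0870].
Therefore phi_hat_2 = 0.0870.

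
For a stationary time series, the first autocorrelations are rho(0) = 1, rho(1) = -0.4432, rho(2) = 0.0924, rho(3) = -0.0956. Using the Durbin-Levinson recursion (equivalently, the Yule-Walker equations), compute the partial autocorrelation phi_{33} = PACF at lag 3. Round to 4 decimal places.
\phi_{33} = -0.1351

The PACF at lag k is phi_{kk}, the last component of the solution
to the Yule-Walker system G_k phi = r_k where
  (G_k)_{ij} = rho(|i - j|), (r_k)_i = rho(i), i,j = 1..k.
Equivalently, Durbin-Levinson gives phi_{kk} iteratively:
  phi_{11} = rho(1)
  phi_{kk} = [rho(k) - sum_{j=1..k-1} phi_{k-1,j} rho(k-j)]
            / [1 - sum_{j=1..k-1} phi_{k-1,j} rho(j)],
  phi_{k,j} = phi_{k-1,j} - phi_{kk} phi_{k-1,k-j},  j = 1..k-1.
Step k = 1:
  phi_11 = rho(1) = -0.4432.
Step k = 2:
  phi_22 = [rho(2) - phi_11 rho(1)] / [1 - phi_11 rho(1)] = [0.0924 - (-0.4432)(-0.4432)] / [1 - (-0.4432)(-0.4432)]
         = -0.10402624 / 0.80357376 = -0.129455.
  Update: phi_21 = phi_11 - phi_22 phi_11 = -0.4432 - (-0.129455)(-0.4432) = -0.500574.
Step k = 3:
  phi_33 = [rho(3) - phi_21 rho(2) - phi_22 rho(1)] / [1 - phi_21 rho(1) - phi_22 rho(2)]
    numerator   = -0.0956 - (-0.500574)(0.0924) - (-0.129455)(-0.4432) = -0.10672118
    denominator = 1 - (-0.500574)(-0.4432) - (-0.129455)(0.0924) = 0.7901071
  phi_33 = -0.10672118 / 0.7901071 = -0.1351.
Therefore phi_{33} = -0.1351.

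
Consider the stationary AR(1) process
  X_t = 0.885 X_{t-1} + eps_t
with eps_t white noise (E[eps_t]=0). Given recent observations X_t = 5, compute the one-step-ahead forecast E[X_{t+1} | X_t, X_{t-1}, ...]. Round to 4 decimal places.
E[X_{t+1} \mid \mathcal F_t] = 4.4250

For an AR(p) model X_t = c + sum_i phi_i X_{t-i} + eps_t, the
one-step-ahead conditional mean is
  E[X_{t+1} | X_t, ...] = c + sum_i phi_i X_{t+1-i}.
Substitute known values:
  E[X_{t+1} | ...] = (0.885) * (5)
                   = 4.4250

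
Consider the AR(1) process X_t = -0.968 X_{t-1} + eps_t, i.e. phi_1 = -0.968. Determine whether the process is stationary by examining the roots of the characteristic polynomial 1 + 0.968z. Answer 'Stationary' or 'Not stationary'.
\text{Stationary}

The AR(p) characteristic polynomial is P(z) = 1 + 0.968z.
Stationarity requires all roots to lie outside the unit circle, i.e. |z| > 1 for every root.
This is linear in z: 1 + (0.968) z = 0  =>  z = -1/(0.968) = -1.033058,  |z| = 1.033058.
Moduli of all roots: 1.0331.
All moduli strictly greater than 1? Yes.
Verdict: Stationary.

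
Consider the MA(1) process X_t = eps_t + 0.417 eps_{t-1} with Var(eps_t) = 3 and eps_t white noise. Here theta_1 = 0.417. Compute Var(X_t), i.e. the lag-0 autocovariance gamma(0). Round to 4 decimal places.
\gamma(0) = 3.5217

For an MA(q) process X_t = eps_t + sum_i theta_i eps_{t-i} with
Var(eps_t) = sigma^2, the variance is
  gamma(0) = sigma^2 * (1 + sum_i theta_i^2).
  sum_i theta_i^2 = (0.417)^2 = 0.173889.
  gamma(0) = 3 * (1 + 0.173889) = 3 * 1.173889 = 3.521667, which rounds to 3.5217.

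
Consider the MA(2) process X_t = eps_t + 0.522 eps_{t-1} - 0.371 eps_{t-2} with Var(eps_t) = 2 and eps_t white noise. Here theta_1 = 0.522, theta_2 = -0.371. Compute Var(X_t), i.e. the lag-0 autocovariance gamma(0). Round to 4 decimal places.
\gamma(0) = 2.8203

For an MA(q) process X_t = eps_t + sum_i theta_i eps_{t-i} with
Var(eps_t) = sigma^2, the variance is
  gamma(0) = sigma^2 * (1 + sum_i theta_i^2).
  sum_i theta_i^2 = (0.522)^2 + (-0.371)^2 = 0.272484 + 0.137641 = 0.410125.
  gamma(0) = 2 * (1 + 0.410125) = 2 * 1.410125 = 2.82025, which rounds to 2.8203.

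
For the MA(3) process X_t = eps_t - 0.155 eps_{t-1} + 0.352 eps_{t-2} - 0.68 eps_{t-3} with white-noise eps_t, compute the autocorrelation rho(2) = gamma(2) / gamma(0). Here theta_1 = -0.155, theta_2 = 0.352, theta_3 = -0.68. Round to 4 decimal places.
\rho(2) = 0.2840

For an MA(q) process with theta_0 = 1, the autocovariance is
  gamma(k) = sigma^2 * sum_{i=0..q-k} theta_i * theta_{i+k},
and rho(k) = gamma(k) / gamma(0). Sigma^2 cancels.
  numerator   = (1)*(0.352) + (-0.155)*(-0.68) = 0.4574.
  denominator = (1)^2 + (-0.155)^2 + (0.352)^2 + (-0.68)^2 = 1.610329.
  rho(2) = 0.4574 / 1.610329 = 0.2840.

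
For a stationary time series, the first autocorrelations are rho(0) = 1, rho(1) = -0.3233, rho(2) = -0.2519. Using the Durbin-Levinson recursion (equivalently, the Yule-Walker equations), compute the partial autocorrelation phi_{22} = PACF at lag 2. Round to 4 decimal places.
\phi_{22} = -0.3980

The PACF at lag k is phi_{kk}, the last component of the solution
to the Yule-Walker system G_k phi = r_k where
  (G_k)_{ij} = rho(|i - j|), (r_k)_i = rho(i), i,j = 1..k.
Equivalently, Durbin-Levinson gives phi_{kk} iteratively:
  phi_{11} = rho(1)
  phi_{kk} = [rho(k) - sum_{j=1..k-1} phi_{k-1,j} rho(k-j)]
            / [1 - sum_{j=1..k-1} phi_{k-1,j} rho(j)],
  phi_{k,j} = phi_{k-1,j} - phi_{kk} phi_{k-1,k-j},  j = 1..k-1.
Step k = 1:
  phi_11 = rho(1) = -0.3233.
Step k = 2:
  phi_22 = [rho(2) - phi_11 rho(1)] / [1 - phi_11 rho(1)] = [-0.2519 - (-0.3233)(-0.3233)] / [1 - (-0.3233)(-0.3233)]
         = -0.35642289 / 0.89547711 = -0.398.
Therefore phi_{22} = -0.3980.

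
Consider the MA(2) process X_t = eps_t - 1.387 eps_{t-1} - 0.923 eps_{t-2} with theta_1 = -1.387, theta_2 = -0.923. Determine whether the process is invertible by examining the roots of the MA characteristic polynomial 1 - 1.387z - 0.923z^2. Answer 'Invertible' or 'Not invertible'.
\text{Not invertible}

The MA(q) characteristic polynomial is P(z) = 1 - 1.387z - 0.923z^2.
Invertibility requires all roots to lie outside the unit circle, i.e. |z| > 1 for every root.
Set 1 + (-1.387) z + (-0.923) z^2 = 0, i.e. a z^2 + b z + c = 0 with a = -0.923, b = -1.387, c = 1.
Discriminant D = b^2 - 4ac = (-1.387)^2 - 4*(-0.923)*1 = 1.923769 - (-3.692) = 5.615769.
D >= 0, so the roots are real: z = (-b +/- sqrt(D)) / (2a) = (1.387 +/- 2.369761) / (-1.846).
  z_1 = (1.387 + 2.369761) / (-1.846) = -2.0351,   |z_1| = 2.0351.
  z_2 = (1.387 - 2.369761) / (-1.846) = 0.5324,   |z_2| = 0.5324.
Moduli of all roots: 2.0351, 0.5324.
All moduli strictly greater than 1? No.
Verdict: Not invertible.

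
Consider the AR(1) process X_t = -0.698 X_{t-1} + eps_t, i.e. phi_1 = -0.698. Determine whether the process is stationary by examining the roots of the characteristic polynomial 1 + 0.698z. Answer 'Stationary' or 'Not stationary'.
\text{Stationary}

The AR(p) characteristic polynomial is P(z) = 1 + 0.698z.
Stationarity requires all roots to lie outside the unit circle, i.e. |z| > 1 for every root.
This is linear in z: 1 + (0.698) z = 0  =>  z = -1/(0.698) = -1.432665,  |z| = 1.432665.
Moduli of all roots: 1.4327.
All moduli strictly greater than 1? Yes.
Verdict: Stationary.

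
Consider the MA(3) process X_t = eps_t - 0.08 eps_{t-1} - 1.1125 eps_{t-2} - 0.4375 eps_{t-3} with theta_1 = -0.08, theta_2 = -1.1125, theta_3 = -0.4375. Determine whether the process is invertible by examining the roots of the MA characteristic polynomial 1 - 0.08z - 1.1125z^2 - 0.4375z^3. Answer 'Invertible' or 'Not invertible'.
\text{Not invertible}

The MA(q) characteristic polynomial is P(z) = 1 - 0.08z - 1.1125z^2 - 0.4375z^3.
Invertibility requires all roots to lie outside the unit circle, i.e. |z| > 1 for every root.
Degree 3: look for a simple real root z0 first, then factor out (1 - z/z0) and solve the remaining quadratic.
Testing z0 = 0.8: P(0.8) = 1 + (-0.08)(0.8) + (-1.1125)(0.8)^2 + (-0.4375)(0.8)^3
  = 1 + (-0.064) + (-0.712) + (-0.224) = 0.  So z_0 = 0.8 is a root, |z_0| = 0.8.
Divide out the factor (1 - 1.25 z) = (1 - z/z0) (since 1/z0 = 1.25):
  P(z) = (1 - 1.25 z)(1 + (1.17) z + (0.35) z^2)
  [check: z-coef 1.17 - (1.25) = -0.08; z^2-coef 0.35 - (1.25)(1.17) = -1.1125; z^3-coef -(1.25)(0.35) = -0.4375.]
Remaining roots from the quadratic factor 1 + (1.17) z + (0.35) z^2:
  Set 1 + (1.17) z + (0.35) z^2 = 0, i.e. a z^2 + b z + c = 0 with a = 0.35, b = 1.17, c = 1.
  Discriminant D = b^2 - 4ac = (1.17)^2 - 4*(0.35)*1 = 1.3689 - (1.4) = -0.0311.
  D < 0, so the roots are the complex-conjugate pair z = (-b +/- i sqrt(-D)) / (2a) = -1.6714 +/- 0.2519i.
  For a conjugate pair |z|^2 = z * conj(z) = (product of roots) = c/a = 1/(0.35) = 2.857143, so |z| = sqrt(2.857143) = 1.6903 for both roots.
Moduli of all roots: 0.8000, 1.6903, 1.6903.
All moduli strictly greater than 1? No.
Verdict: Not invertible.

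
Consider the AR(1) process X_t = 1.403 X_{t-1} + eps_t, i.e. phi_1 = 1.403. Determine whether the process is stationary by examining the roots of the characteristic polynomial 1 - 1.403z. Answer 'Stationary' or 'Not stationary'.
\text{Not stationary}

The AR(p) characteristic polynomial is P(z) = 1 - 1.403z.
Stationarity requires all roots to lie outside the unit circle, i.e. |z| > 1 for every root.
This is linear in z: 1 + (-1.403) z = 0  =>  z = -1/(-1.403) = 0.712758,  |z| = 0.712758.
Moduli of all roots: 0.7128.
All moduli strictly greater than 1? No.
Verdict: Not stationary.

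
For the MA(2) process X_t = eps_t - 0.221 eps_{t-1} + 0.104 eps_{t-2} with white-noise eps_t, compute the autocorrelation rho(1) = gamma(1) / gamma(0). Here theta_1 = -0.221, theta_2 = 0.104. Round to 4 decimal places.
\rho(1) = -0.2302

For an MA(q) process with theta_0 = 1, the autocovariance is
  gamma(k) = sigma^2 * sum_{i=0..q-k} theta_i * theta_{i+k},
and rho(k) = gamma(k) / gamma(0). Sigma^2 cancels.
  numerator   = (1)*(-0.221) + (-0.221)*(0.104) = -0.243984.
  denominator = (1)^2 + (-0.221)^2 + (0.104)^2 = 1.059657.
  rho(1) = -0.243984 / 1.059657 = -0.2302.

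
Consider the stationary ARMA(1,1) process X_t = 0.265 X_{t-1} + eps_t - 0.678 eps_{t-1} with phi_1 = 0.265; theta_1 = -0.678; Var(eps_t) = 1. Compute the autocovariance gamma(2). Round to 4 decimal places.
\gamma(2) = -0.0966

Multiply the model equation by X_{t-k} and take expectations. With theta_0 = psi_0 = 1 and psi_j the MA(infinity) weights, this gives
  gamma(k) - sum_i phi_i gamma(k-i) = c_k,
  c_k = sigma^2 * sum_{j=k..q} theta_j psi_{j-k}   (c_k = 0 for k > q),
using gamma(-m) = gamma(m).
psi-weights needed (psi_j = theta_j + sum_i phi_i psi_{j-i}):
  psi_1 = theta_1 + phi_1 = -0.678 + (0.265) = -0.413
Right-hand sides:
  c_0 = sigma^2 (1 + theta_1 psi_1) = 1 * (1 + (-0.678)(-0.413)) = 1 * 1.280014 = 1.280014
  c_1 = sigma^2 theta_1 = 1 * (-0.678) = -0.678
  c_2 = 0
Equations for k = 0 and k = 1 (AR order 1):
  gamma(0) = phi_1 gamma(1) + c_0
  gamma(1) = phi_1 gamma(0) + c_1
Substituting the second into the first: gamma(0) (1 - phi_1^2) = c_0 + phi_1 c_1, so
  gamma(0) = (c_0 + phi_1 c_1) / (1 - phi_1^2) = (1.280014 + (0.265)(-0.678)) / (1 - (0.265)^2) = 1.100344 / 0.929775 = 1.183452.
  gamma(1) = phi_1 gamma(0) + c_1 = (0.265)(1.183452) + (-0.678) = -0.364385.
For k = 2 (> q): gamma(2) = phi_1 gamma(1) = (0.265)(-0.364385) = -0.096562.
Therefore gamma(2) = -0.0966 (to 4 decimal places).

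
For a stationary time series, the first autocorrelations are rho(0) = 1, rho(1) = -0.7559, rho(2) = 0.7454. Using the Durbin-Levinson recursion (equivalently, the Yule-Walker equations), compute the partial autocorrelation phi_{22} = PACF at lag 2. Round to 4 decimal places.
\phi_{22} = 0.4060

The PACF at lag k is phi_{kk}, the last component of the solution
to the Yule-Walker system G_k phi = r_k where
  (G_k)_{ij} = rho(|i - j|), (r_k)_i = rho(i), i,j = 1..k.
Equivalently, Durbin-Levinson gives phi_{kk} iteratively:
  phi_{11} = rho(1)
  phi_{kk} = [rho(k) - sum_{j=1..k-1} phi_{k-1,j} rho(k-j)]
            / [1 - sum_{j=1..k-1} phi_{k-1,j} rho(j)],
  phi_{k,j} = phi_{k-1,j} - phi_{kk} phi_{k-1,k-j},  j = 1..k-1.
Step k = 1:
  phi_11 = rho(1) = -0.7559.
Step k = 2:
  phi_22 = [rho(2) - phi_11 rho(1)] / [1 - phi_11 rho(1)] = [0.7454 - (-0.7559)(-0.7559)] / [1 - (-0.7559)(-0.7559)]
         = 0.17401519 / 0.42861519 = 0.406.
Therefore phi_{22} = 0.4060.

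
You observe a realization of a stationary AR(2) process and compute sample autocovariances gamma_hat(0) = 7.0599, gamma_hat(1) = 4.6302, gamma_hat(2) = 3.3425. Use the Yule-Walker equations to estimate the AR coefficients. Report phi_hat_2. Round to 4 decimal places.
\hat\phi_{2} = 0.0760

The Yule-Walker equations for an AR(p) process read, in matrix form,
  Gamma_p phi = r_p,   with   (Gamma_p)_{ij} = gamma(|i - j|),
                       (r_p)_i = gamma(i),   i,j = 1..p.
Substitute the sample gammas (Toeplitz matrix and right-hand side of size 2):
  Gamma_p = [[7.0599, 4.6302], [4.6302, 7.0599]]
  r_p     = [4.6302, 3.3425]
Written out:
  7.0599 phi_1 + 4.6302 phi_2 = 4.6302
  4.6302 phi_1 + 7.0599 phi_2 = 3.3425
Solve by Cramer's rule:
  det = gamma(0)^2 - gamma(1)^2 = (7.0599)^2 - (4.6302)^2 = 49.84218801 - 21.43875204 = 28.40343597
  phi_hat_1 = [gamma(1) gamma(0) - gamma(1) gamma(2)] / det = [(4.6302)(7.0599) - (4.6302)(3.3425)] / 28.40343597 = 17.21230548 / 28.40343597 = 0.606
  phi_hat_2 = [gamma(0) gamma(2) - gamma(1)^2] / det = [(7.0599)(3.3425) - (4.6302)^2] / 28.40343597 = 2.15896371 / 28.40343597 = 0.076
So phi_hat = [0.6060, 0.0760].
Therefore phi_hat_2 = 0.0760.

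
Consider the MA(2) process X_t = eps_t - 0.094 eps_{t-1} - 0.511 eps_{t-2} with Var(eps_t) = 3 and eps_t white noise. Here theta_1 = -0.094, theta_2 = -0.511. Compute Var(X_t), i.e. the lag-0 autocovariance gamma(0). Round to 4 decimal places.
\gamma(0) = 3.8099

For an MA(q) process X_t = eps_t + sum_i theta_i eps_{t-i} with
Var(eps_t) = sigma^2, the variance is
  gamma(0) = sigma^2 * (1 + sum_i theta_i^2).
  sum_i theta_i^2 = (-0.094)^2 + (-0.511)^2 = 0.008836 + 0.261121 = 0.269957.
  gamma(0) = 3 * (1 + 0.269957) = 3 * 1.269957 = 3.809871, which rounds to 3.8099.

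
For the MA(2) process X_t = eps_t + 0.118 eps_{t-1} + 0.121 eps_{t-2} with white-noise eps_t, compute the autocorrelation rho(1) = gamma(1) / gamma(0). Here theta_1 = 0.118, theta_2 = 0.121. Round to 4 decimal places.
\rho(1) = 0.1286

For an MA(q) process with theta_0 = 1, the autocovariance is
  gamma(k) = sigma^2 * sum_{i=0..q-k} theta_i * theta_{i+k},
and rho(k) = gamma(k) / gamma(0). Sigma^2 cancels.
  numerator   = (1)*(0.118) + (0.118)*(0.121) = 0.132278.
  denominator = (1)^2 + (0.118)^2 + (0.121)^2 = 1.028565.
  rho(1) = 0.132278 / 1.028565 = 0.1286.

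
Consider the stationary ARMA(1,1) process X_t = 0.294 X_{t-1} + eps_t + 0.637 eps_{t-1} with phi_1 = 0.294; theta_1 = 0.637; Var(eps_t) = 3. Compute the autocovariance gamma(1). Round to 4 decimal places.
\gamma(1) = 3.6298

Multiply the model equation by X_{t-k} and take expectations. With theta_0 = psi_0 = 1 and psi_j the MA(infinity) weights, this gives
  gamma(k) - sum_i phi_i gamma(k-i) = c_k,
  c_k = sigma^2 * sum_{j=k..q} theta_j psi_{j-k}   (c_k = 0 for k > q),
using gamma(-m) = gamma(m).
psi-weights needed (psi_j = theta_j + sum_i phi_i psi_{j-i}):
  psi_1 = theta_1 + phi_1 = 0.637 + (0.294) = 0.931
Right-hand sides:
  c_0 = sigma^2 (1 + theta_1 psi_1) = 3 * (1 + (0.637)(0.931)) = 3 * 1.593047 = 4.779141
  c_1 = sigma^2 theta_1 = 3 * (0.637) = 1.911
  c_2 = 0
Equations for k = 0 and k = 1 (AR order 1):
  gamma(0) = phi_1 gamma(1) + c_0
  gamma(1) = phi_1 gamma(0) + c_1
Substituting the second into the first: gamma(0) (1 - phi_1^2) = c_0 + phi_1 c_1, so
  gamma(0) = (c_0 + phi_1 c_1) / (1 - phi_1^2) = (4.779141 + (0.294)(1.911)) / (1 - (0.294)^2) = 5.340975 / 0.913564 = 5.846306.
  gamma(1) = phi_1 gamma(0) + c_1 = (0.294)(5.846306) + (1.911) = 3.629814.
Therefore gamma(1) = 3.6298 (to 4 decimal places).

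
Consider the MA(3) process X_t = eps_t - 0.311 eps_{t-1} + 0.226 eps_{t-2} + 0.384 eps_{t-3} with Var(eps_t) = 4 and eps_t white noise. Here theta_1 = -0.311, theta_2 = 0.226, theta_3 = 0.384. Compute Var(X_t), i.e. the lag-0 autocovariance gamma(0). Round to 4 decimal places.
\gamma(0) = 5.1810

For an MA(q) process X_t = eps_t + sum_i theta_i eps_{t-i} with
Var(eps_t) = sigma^2, the variance is
  gamma(0) = sigma^2 * (1 + sum_i theta_i^2).
  sum_i theta_i^2 = (-0.311)^2 + (0.226)^2 + (0.384)^2 = 0.096721 + 0.051076 + 0.147456 = 0.295253.
  gamma(0) = 4 * (1 + 0.295253) = 4 * 1.295253 = 5.181012, which rounds to 5.1810.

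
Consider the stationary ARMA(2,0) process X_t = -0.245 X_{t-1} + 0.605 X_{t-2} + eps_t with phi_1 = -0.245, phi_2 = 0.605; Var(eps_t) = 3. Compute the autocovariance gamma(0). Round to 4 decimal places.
\gamma(0) = 7.6908

Multiply the model equation by X_{t-k} and take expectations. With theta_0 = psi_0 = 1 and psi_j the MA(infinity) weights, this gives
  gamma(k) - sum_i phi_i gamma(k-i) = c_k,
  c_k = sigma^2 * sum_{j=k..q} theta_j psi_{j-k}   (c_k = 0 for k > q),
using gamma(-m) = gamma(m).
Pure AR (q = 0): c_0 = sigma^2 = 3, c_k = 0 for k >= 1.
Equations for k = 0, 1, 2 (AR order 2, c_2 = 0):
  (E0) gamma(0) = phi_1 gamma(1) + phi_2 gamma(2) + c_0
  (E1) gamma(1) = phi_1 gamma(0) + phi_2 gamma(1) + c_1
  (E2) gamma(2) = phi_1 gamma(1) + phi_2 gamma(0)
From (E1): gamma(1) = A gamma(0) + B with
  A = phi_1 / (1 - phi_2) = -0.245 / 0.395 = -0.620253,   B = c_1 / (1 - phi_2) = 0 / 0.395 = 0.
Insert (E2) into (E0): gamma(0) (1 - phi_2^2) = phi_1 (1 + phi_2) gamma(1) + c_0.
  phi_1 (1 + phi_2) = (-0.245)(1.605) = -0.393225,   1 - phi_2^2 = 0.633975.
Replace gamma(1) by A gamma(0) + B and collect gamma(0):
  gamma(0) [0.633975 - (-0.393225)(-0.620253)] = c_0 = 3
  gamma(0) * 0.390076 = 3
  gamma(0) = 3 / 0.390076 = 7.69081.
Therefore gamma(0) = 7.6908 (to 4 decimal places).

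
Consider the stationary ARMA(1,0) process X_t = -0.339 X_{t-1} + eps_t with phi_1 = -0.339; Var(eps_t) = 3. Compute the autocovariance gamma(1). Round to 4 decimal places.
\gamma(1) = -1.1490

Multiply the model equation by X_{t-k} and take expectations. With theta_0 = psi_0 = 1 and psi_j the MA(infinity) weights, this gives
  gamma(k) - sum_i phi_i gamma(k-i) = c_k,
  c_k = sigma^2 * sum_{j=k..q} theta_j psi_{j-k}   (c_k = 0 for k > q),
using gamma(-m) = gamma(m).
Pure AR (q = 0): c_0 = sigma^2 = 3, c_k = 0 for k >= 1.
Equations for k = 0 and k = 1 (AR order 1):
  gamma(0) = phi_1 gamma(1) + c_0
  gamma(1) = phi_1 gamma(0) + c_1
Substituting the second into the first: gamma(0) (1 - phi_1^2) = c_0 + phi_1 c_1, so
  gamma(0) = c_0 / (1 - phi_1^2) = 3 / (1 - (-0.339)^2) = 3 / 0.885079 = 3.389528.
  gamma(1) = phi_1 gamma(0) = (-0.339)(3.389528) = -1.14905.
Therefore gamma(1) = -1.1490 (to 4 decimal places).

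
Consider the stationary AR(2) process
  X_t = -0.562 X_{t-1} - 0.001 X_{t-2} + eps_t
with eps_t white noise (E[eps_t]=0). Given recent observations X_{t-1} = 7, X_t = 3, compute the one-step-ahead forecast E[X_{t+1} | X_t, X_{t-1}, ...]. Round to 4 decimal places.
E[X_{t+1} \mid \mathcal F_t] = -1.6930

For an AR(p) model X_t = c + sum_i phi_i X_{t-i} + eps_t, the
one-step-ahead conditional mean is
  E[X_{t+1} | X_t, ...] = c + sum_i phi_i X_{t+1-i}.
Substitute known values:
  E[X_{t+1} | ...] = (-0.562) * (3) + (-0.001) * (7)
                   = -1.6930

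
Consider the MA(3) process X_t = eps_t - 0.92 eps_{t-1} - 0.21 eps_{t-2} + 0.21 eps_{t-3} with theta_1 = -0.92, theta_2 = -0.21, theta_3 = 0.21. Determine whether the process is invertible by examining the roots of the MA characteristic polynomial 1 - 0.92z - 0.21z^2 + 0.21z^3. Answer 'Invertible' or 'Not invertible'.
\text{Invertible}

The MA(q) characteristic polynomial is P(z) = 1 - 0.92z - 0.21z^2 + 0.21z^3.
Invertibility requires all roots to lie outside the unit circle, i.e. |z| > 1 for every root.
Degree 3: look for a simple real root z0 first, then factor out (1 - z/z0) and solve the remaining quadratic.
Testing z0 = 2: P(2) = 1 + (-0.92)(2) + (-0.21)(2)^2 + (0.21)(2)^3
  = 1 + (-1.84) + (-0.84) + (1.68) = 0.  So z_0 = 2 is a root, |z_0| = 2.
Divide out the factor (1 - 0.5 z) = (1 - z/z0) (since 1/z0 = 0.5):
  P(z) = (1 - 0.5 z)(1 + (-0.42) z + (-0.42) z^2)
  [check: z-coef -0.42 - (0.5) = -0.92; z^2-coef -0.42 - (0.5)(-0.42) = -0.21; z^3-coef -(0.5)(-0.42) = 0.21.]
Remaining roots from the quadratic factor 1 + (-0.42) z + (-0.42) z^2:
  Set 1 + (-0.42) z + (-0.42) z^2 = 0, i.e. a z^2 + b z + c = 0 with a = -0.42, b = -0.42, c = 1.
  Discriminant D = b^2 - 4ac = (-0.42)^2 - 4*(-0.42)*1 = 0.1764 - (-1.68) = 1.8564.
  D >= 0, so the roots are real: z = (-b +/- sqrt(D)) / (2a) = (0.42 +/- 1.362498) / (-0.84).
    z_1 = (0.42 + 1.362498) / (-0.84) = -2.122,   |z_1| = 2.122.
    z_2 = (0.42 - 1.362498) / (-0.84) = 1.122,   |z_2| = 1.122.
Moduli of all roots: 2.0000, 2.1220, 1.1220.
All moduli strictly greater than 1? Yes.
Verdict: Invertible.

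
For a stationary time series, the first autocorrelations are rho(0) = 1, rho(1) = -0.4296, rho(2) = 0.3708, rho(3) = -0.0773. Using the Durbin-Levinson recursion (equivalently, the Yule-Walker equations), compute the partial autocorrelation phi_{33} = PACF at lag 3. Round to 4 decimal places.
\phi_{33} = 0.1860

The PACF at lag k is phi_{kk}, the last component of the solution
to the Yule-Walker system G_k phi = r_k where
  (G_k)_{ij} = rho(|i - j|), (r_k)_i = rho(i), i,j = 1..k.
Equivalently, Durbin-Levinson gives phi_{kk} iteratively:
  phi_{11} = rho(1)
  phi_{kk} = [rho(k) - sum_{j=1..k-1} phi_{k-1,j} rho(k-j)]
            / [1 - sum_{j=1..k-1} phi_{k-1,j} rho(j)],
  phi_{k,j} = phi_{k-1,j} - phi_{kk} phi_{k-1,k-j},  j = 1..k-1.
Step k = 1:
  phi_11 = rho(1) = -0.4296.
Step k = 2:
  phi_22 = [rho(2) - phi_11 rho(1)] / [1 - phi_11 rho(1)] = [0.3708 - (-0.4296)(-0.4296)] / [1 - (-0.4296)(-0.4296)]
         = 0.18624384 / 0.81544384 = 0.228396.
  Update: phi_21 = phi_11 - phi_22 phi_11 = -0.4296 - (0.228396)(-0.4296) = -0.331481.
Step k = 3:
  phi_33 = [rho(3) - phi_21 rho(2) - phi_22 rho(1)] / [1 - phi_21 rho(1) - phi_22 rho(2)]
    numerator   = -0.0773 - (-0.331481)(0.3708) - (0.228396)(-0.4296) = 0.14373202
    denominator = 1 - (-0.331481)(-0.4296) - (0.228396)(0.3708) = 0.77290655
  phi_33 = 0.14373202 / 0.77290655 = 0.186.
Therefore phi_{33} = 0.1860.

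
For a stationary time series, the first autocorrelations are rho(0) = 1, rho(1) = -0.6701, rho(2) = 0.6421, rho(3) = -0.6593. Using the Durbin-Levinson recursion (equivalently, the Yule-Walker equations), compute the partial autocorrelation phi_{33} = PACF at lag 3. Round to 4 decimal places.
\phi_{33} = -0.3000

The PACF at lag k is phi_{kk}, the last component of the solution
to the Yule-Walker system G_k phi = r_k where
  (G_k)_{ij} = rho(|i - j|), (r_k)_i = rho(i), i,j = 1..k.
Equivalently, Durbin-Levinson gives phi_{kk} iteratively:
  phi_{11} = rho(1)
  phi_{kk} = [rho(k) - sum_{j=1..k-1} phi_{k-1,j} rho(k-j)]
            / [1 - sum_{j=1..k-1} phi_{k-1,j} rho(j)],
  phi_{k,j} = phi_{k-1,j} - phi_{kk} phi_{k-1,k-j},  j = 1..k-1.
Step k = 1:
  phi_11 = rho(1) = -0.6701.
Step k = 2:
  phi_22 = [rho(2) - phi_11 rho(1)] / [1 - phi_11 rho(1)] = [0.6421 - (-0.6701)(-0.6701)] / [1 - (-0.6701)(-0.6701)]
         = 0.19306599 / 0.55096599 = 0.350414.
  Update: phi_21 = phi_11 - phi_22 phi_11 = -0.6701 - (0.350414)(-0.6701) = -0.435288.
Step k = 3:
  phi_33 = [rho(3) - phi_21 rho(2) - phi_22 rho(1)] / [1 - phi_21 rho(1) - phi_22 rho(2)]
    numerator   = -0.6593 - (-0.435288)(0.6421) - (0.350414)(-0.6701) = -0.14498951
    denominator = 1 - (-0.435288)(-0.6701) - (0.350414)(0.6421) = 0.48331304
  phi_33 = -0.14498951 / 0.48331304 = -0.3.
Therefore phi_{33} = -0.3000.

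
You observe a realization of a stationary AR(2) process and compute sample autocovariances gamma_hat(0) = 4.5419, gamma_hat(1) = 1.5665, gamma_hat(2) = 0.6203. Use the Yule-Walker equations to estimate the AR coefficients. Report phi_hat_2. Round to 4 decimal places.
\hat\phi_{2} = 0.0200

The Yule-Walker equations for an AR(p) process read, in matrix form,
  Gamma_p phi = r_p,   with   (Gamma_p)_{ij} = gamma(|i - j|),
                       (r_p)_i = gamma(i),   i,j = 1..p.
Substitute the sample gammas (Toeplitz matrix and right-hand side of size 2):
  Gamma_p = [[4.5419, 1.5665], [1.5665, 4.5419]]
  r_p     = [1.5665, 0.6203]
Written out:
  4.5419 phi_1 + 1.5665 phi_2 = 1.5665
  1.5665 phi_1 + 4.5419 phi_2 = 0.6203
Solve by Cramer's rule:
  det = gamma(0)^2 - gamma(1)^2 = (4.5419)^2 - (1.5665)^2 = 20.62885561 - 2.45392225 = 18.17493336
  phi_hat_1 = [gamma(1) gamma(0) - gamma(1) gamma(2)] / det = [(1.5665)(4.5419) - (1.5665)(0.6203)] / 18.17493336 = 6.1431864 / 18.17493336 = 0.338
  phi_hat_2 = [gamma(0) gamma(2) - gamma(1)^2] / det = [(4.5419)(0.6203) - (1.5665)^2] / 18.17493336 = 0.36341832 / 18.17493336 = 0.02
So phi_hat = [0.3380, 0.0200].
Therefore phi_hat_2 = 0.0200.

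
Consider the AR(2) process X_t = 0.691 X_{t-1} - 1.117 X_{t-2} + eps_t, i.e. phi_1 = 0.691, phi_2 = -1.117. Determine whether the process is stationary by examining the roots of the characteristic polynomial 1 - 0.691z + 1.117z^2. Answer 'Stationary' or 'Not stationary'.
\text{Not stationary}

The AR(p) characteristic polynomial is P(z) = 1 - 0.691z + 1.117z^2.
Stationarity requires all roots to lie outside the unit circle, i.e. |z| > 1 for every root.
Set 1 + (-0.691) z + (1.117) z^2 = 0, i.e. a z^2 + b z + c = 0 with a = 1.117, b = -0.691, c = 1.
Discriminant D = b^2 - 4ac = (-0.691)^2 - 4*(1.117)*1 = 0.477481 - (4.468) = -3.990519.
D < 0, so the roots are the complex-conjugate pair z = (-b +/- i sqrt(-D)) / (2a) = 0.3093 +/- 0.8942i.
For a conjugate pair |z|^2 = z * conj(z) = (product of roots) = c/a = 1/(1.117) = 0.895255, so |z| = sqrt(0.895255) = 0.9462 for both roots.
Moduli of all roots: 0.9462, 0.9462.
All moduli strictly greater than 1? No.
Verdict: Not stationary.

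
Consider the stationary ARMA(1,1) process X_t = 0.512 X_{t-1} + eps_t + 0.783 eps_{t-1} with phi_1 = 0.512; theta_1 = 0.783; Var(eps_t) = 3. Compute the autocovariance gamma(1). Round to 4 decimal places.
\gamma(1) = 7.3761

Multiply the model equation by X_{t-k} and take expectations. With theta_0 = psi_0 = 1 and psi_j the MA(infinity) weights, this gives
  gamma(k) - sum_i phi_i gamma(k-i) = c_k,
  c_k = sigma^2 * sum_{j=k..q} theta_j psi_{j-k}   (c_k = 0 for k > q),
using gamma(-m) = gamma(m).
psi-weights needed (psi_j = theta_j + sum_i phi_i psi_{j-i}):
  psi_1 = theta_1 + phi_1 = 0.783 + (0.512) = 1.295
Right-hand sides:
  c_0 = sigma^2 (1 + theta_1 psi_1) = 3 * (1 + (0.783)(1.295)) = 3 * 2.013985 = 6.041955
  c_1 = sigma^2 theta_1 = 3 * (0.783) = 2.349
  c_2 = 0
Equations for k = 0 and k = 1 (AR order 1):
  gamma(0) = phi_1 gamma(1) + c_0
  gamma(1) = phi_1 gamma(0) + c_1
Substituting the second into the first: gamma(0) (1 - phi_1^2) = c_0 + phi_1 c_1, so
  gamma(0) = (c_0 + phi_1 c_1) / (1 - phi_1^2) = (6.041955 + (0.512)(2.349)) / (1 - (0.512)^2) = 7.244643 / 0.737856 = 9.818505.
  gamma(1) = phi_1 gamma(0) + c_1 = (0.512)(9.818505) + (2.349) = 7.376075.
Therefore gamma(1) = 7.3761 (to 4 decimal places).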